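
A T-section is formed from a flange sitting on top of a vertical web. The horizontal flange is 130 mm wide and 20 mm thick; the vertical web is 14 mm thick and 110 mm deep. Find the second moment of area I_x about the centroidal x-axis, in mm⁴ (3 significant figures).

Treat the section as a set of non-overlapping primitives; coordinates are from the bounding-box lower-left.
Flange: 130 × 20, A = 2 600 mm², y = 120 mm, Ī = 86 667 mm⁴.
Web: 14 × 110, A = 1 540 mm², y = 55 mm, Ī = 1 552 833 mm⁴.
Centroid: ȳ = ΣA·y / ΣA = 95.821 mm.
Transfer each piece to the centroidal x-axis using Ī + A·d² with d = y − 95.821:
  flange: d = 24.179 mm → contributes +1 606 657 mm⁴
  web: d = -40.821 mm → contributes +4 119 051 mm⁴
Total I = 5 725 708 mm⁴.

I_x ≈ 5.73 × 10⁶ mm⁴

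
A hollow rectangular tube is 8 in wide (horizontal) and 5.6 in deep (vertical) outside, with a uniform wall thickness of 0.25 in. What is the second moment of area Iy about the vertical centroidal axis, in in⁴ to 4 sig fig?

Iy ≈ 59.64 in⁴

Treat the section as a set of non-overlapping primitives; coordinates are from the bounding-box lower-left.
Outer rectangle: 8 × 5.6, A = 44.8 in², x = 4 in, Ī = 238.933 in⁴.
Inner void (subtracted): 7.5 × 5.1, A = 38.25 in², x = 4 in, Ī = 179.297 in⁴.
By symmetry the centroid is at mid-width, x̄ = 4 in.
All pieces are centred on the vertical centroidal axis, so I = ΣĪ (holes subtracted) = 59.6365 in⁴.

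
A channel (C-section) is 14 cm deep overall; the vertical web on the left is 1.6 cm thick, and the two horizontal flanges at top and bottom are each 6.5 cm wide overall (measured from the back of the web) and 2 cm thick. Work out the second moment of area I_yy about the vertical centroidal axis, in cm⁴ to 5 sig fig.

I_yy ≈ 154.41 cm⁴

Break the section into simple shapes (no overlaps), measuring from the bottom-left corner of the bounding box.
Web: 1.6 × 14, A = 22.4 cm², x = 0.8 cm, Ī = 4.778667 cm⁴.
Top flange (beyond web): 4.9 × 2, A = 9.8 cm², x = 4.05 cm, Ī = 19.60817 cm⁴.
Bottom flange (beyond web): 4.9 × 2, A = 9.8 cm², x = 4.05 cm, Ī = 19.60817 cm⁴.
Centroid: x̄ = ΣA·x / ΣA = 2.316667 cm.
Transfer each piece to the vertical centroidal axis using Ī + A·d² with d = x − 2.316667:
  web: d = -1.516667 cm → contributes +56.30489 cm⁴
  top flange (beyond web): d = 1.733333 cm → contributes +49.05172 cm⁴
  bottom flange (beyond web): d = 1.733333 cm → contributes +49.05172 cm⁴
Total I = 154.4083 cm⁴.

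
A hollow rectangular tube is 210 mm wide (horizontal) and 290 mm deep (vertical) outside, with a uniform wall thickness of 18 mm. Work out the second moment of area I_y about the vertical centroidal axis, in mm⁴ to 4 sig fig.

I_y ≈ 1.123 × 10⁸ mm⁴

Decompose the section into non-overlapping parts with the origin at the bottom-left of its bounding rectangle.
Outer rectangle: 210 × 290, A = 60 900 mm², x = 105 mm, Ī = 223 807 500 mm⁴.
Inner void (subtracted): 174 × 254, A = 44 196 mm², x = 105 mm, Ī = 111 506 508 mm⁴.
By symmetry the centroid is at mid-width, x̄ = 105 mm.
All pieces are centred on the vertical centroidal axis, so I = ΣĪ (holes subtracted) = 112 300 992 mm⁴.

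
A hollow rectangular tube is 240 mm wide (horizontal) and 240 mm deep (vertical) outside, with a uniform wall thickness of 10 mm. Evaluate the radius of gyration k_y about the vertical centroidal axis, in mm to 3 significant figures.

Split into non-overlapping primitives; take the origin at the lower-left of the bounding box.
Outer rectangle: 240 × 240, A = 57 600 mm², x = 120 mm, Ī = 276 480 000 mm⁴.
Inner void (subtracted): 220 × 220, A = 48 400 mm², x = 120 mm, Ī = 195 213 333 mm⁴.
By symmetry the centroid is at mid-width, x̄ = 120 mm.
All pieces are centred on the vertical centroidal axis, so I = ΣĪ (holes subtracted) = 81 266 667 mm⁴.
Radius of gyration: k = √(I/A) = √(81 266 667 / 9 200) = 93.986 mm.

k_y ≈ 94.0 mm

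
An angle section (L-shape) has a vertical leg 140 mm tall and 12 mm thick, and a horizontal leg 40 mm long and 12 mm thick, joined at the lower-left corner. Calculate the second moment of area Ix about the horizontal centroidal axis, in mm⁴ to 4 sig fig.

Break the section into simple shapes (no overlaps), measuring from the bottom-left corner of the bounding box.
Vertical leg: 12 × 140, A = 1 680 mm², y = 70 mm, Ī = 2 744 000 mm⁴.
Horizontal leg (remainder): 28 × 12, A = 336 mm², y = 6 mm, Ī = 4 032 mm⁴.
Centroid: ȳ = ΣA·y / ΣA = 59.3333 mm.
Transfer each piece to the horizontal centroidal axis using Ī + A·d² with d = y − 59.3333:
  vertical leg: d = 10.6667 mm → contributes +2 935 147 mm⁴
  horizontal leg (remainder): d = -53.3333 mm → contributes +959 765 mm⁴
Total I = 3 894 912 mm⁴.

Ix ≈ 3.895 × 10⁶ mm⁴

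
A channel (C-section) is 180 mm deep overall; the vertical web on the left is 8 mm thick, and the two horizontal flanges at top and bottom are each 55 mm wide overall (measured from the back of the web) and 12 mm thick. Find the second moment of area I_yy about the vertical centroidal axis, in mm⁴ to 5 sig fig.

I_yy ≈ 6.9367 × 10⁵ mm⁴

Treat the section as a set of non-overlapping primitives; coordinates are from the bounding-box lower-left.
Web: 8 × 180, A = 1 440 mm², x = 4 mm, Ī = 7 680 mm⁴.
Top flange (beyond web): 47 × 12, A = 564 mm², x = 31.5 mm, Ī = 103 823 mm⁴.
Bottom flange (beyond web): 47 × 12, A = 564 mm², x = 31.5 mm, Ī = 103 823 mm⁴.
Centroid: x̄ = ΣA·x / ΣA = 16.07944 mm.
Transfer each piece to the vertical centroidal axis using Ī + A·d² with d = x − 16.07944:
  web: d = -12.07944 mm → contributes +217794.5 mm⁴
  top flange (beyond web): d = 15.42056 mm → contributes +237938.6 mm⁴
  bottom flange (beyond web): d = 15.42056 mm → contributes +237938.6 mm⁴
Total I = 693671.8 mm⁴.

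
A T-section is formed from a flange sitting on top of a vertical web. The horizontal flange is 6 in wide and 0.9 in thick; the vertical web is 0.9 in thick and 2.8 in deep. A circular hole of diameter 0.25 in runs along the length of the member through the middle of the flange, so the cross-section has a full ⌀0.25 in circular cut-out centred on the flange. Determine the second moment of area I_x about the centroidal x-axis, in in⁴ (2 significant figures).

Treat the section as a set of non-overlapping primitives; coordinates are from the bounding-box lower-left.
Flange: 6 × 0.9, A = 5.4 in², y = 3.25 in, Ī = 0.3645 in⁴.
Web: 0.9 × 2.8, A = 2.52 in², y = 1.4 in, Ī = 1.646 in⁴.
Hole (subtracted): ⌀0.25, A = 0.04909 in², y = 3.25 in, Ī = 0.0001917 in⁴.
Centroid: ȳ = ΣA·y / ΣA = 2.658 in.
Transfer each piece to the centroidal x-axis using Ī + A·d² with d = y − 2.658:
  flange: d = 0.5923 in → contributes +2.259 in⁴
  web: d = -1.258 in → contributes +5.633 in⁴
  hole: d = 0.5923 in → contributes −0.01741 in⁴
Total I = 7.874 in⁴.

I_x ≈ 7.9 in⁴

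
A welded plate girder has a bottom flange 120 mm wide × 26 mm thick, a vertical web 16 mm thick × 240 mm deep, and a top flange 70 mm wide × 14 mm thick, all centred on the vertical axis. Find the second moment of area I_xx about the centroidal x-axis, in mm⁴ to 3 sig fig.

I_xx ≈ 7.90 × 10⁷ mm⁴

Split into non-overlapping primitives; take the origin at the lower-left of the bounding box.
Bottom plate: 120 × 26, A = 3 120 mm², y = 13 mm, Ī = 175 760 mm⁴.
Web plate: 16 × 240, A = 3 840 mm², y = 146 mm, Ī = 18 432 000 mm⁴.
Top plate: 70 × 14, A = 980 mm², y = 273 mm, Ī = 16 007 mm⁴.
Centroid: ȳ = ΣA·y / ΣA = 109.41 mm.
Transfer each piece to the centroidal x-axis using Ī + A·d² with d = y − 109.41:
  bottom plate: d = -96.413 mm → contributes +29 177 675 mm⁴
  web plate: d = 36.587 mm → contributes +23 572 229 mm⁴
  top plate: d = 163.59 mm → contributes +26 241 468 mm⁴
Total I = 78 991 372 mm⁴.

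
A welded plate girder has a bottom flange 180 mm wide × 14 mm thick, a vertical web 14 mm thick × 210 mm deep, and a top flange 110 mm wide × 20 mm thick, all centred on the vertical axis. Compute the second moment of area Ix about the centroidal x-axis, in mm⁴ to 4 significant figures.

Ix ≈ 7.151 × 10⁷ mm⁴

Break the section into simple shapes (no overlaps), measuring from the bottom-left corner of the bounding box.
Bottom plate: 180 × 14, A = 2 520 mm², y = 7 mm, Ī = 41 160 mm⁴.
Web plate: 14 × 210, A = 2 940 mm², y = 119 mm, Ī = 10 804 500 mm⁴.
Top plate: 110 × 20, A = 2 200 mm², y = 234 mm, Ī = 73333.3 mm⁴.
Centroid: ȳ = ΣA·y / ΣA = 115.183 mm.
Transfer each piece to the centroidal x-axis using Ī + A·d² with d = y − 115.183:
  bottom plate: d = -108.183 mm → contributes +29 534 008 mm⁴
  web plate: d = 3.81723 mm → contributes +10 847 340 mm⁴
  top plate: d = 118.817 mm → contributes +31 131 910 mm⁴
Total I = 71 513 257 mm⁴.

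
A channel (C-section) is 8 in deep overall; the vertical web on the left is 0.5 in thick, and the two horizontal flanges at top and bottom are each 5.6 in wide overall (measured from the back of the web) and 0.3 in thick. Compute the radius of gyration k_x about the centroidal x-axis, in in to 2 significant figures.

k_x ≈ 3.1 in

Split into non-overlapping primitives; take the origin at the lower-left of the bounding box.
Web: 0.5 × 8, A = 4 in², y = 4 in, Ī = 21.33 in⁴.
Top flange (beyond web): 5.1 × 0.3, A = 1.53 in², y = 7.85 in, Ī = 0.01148 in⁴.
Bottom flange (beyond web): 5.1 × 0.3, A = 1.53 in², y = 0.15 in, Ī = 0.01148 in⁴.
By symmetry the centroid is at mid-height, ȳ = 4 in.
Transfer each piece to the centroidal x-axis using Ī + A·d² with d = y − 4:
  web: d = 0 in → contributes +21.33 in⁴
  top flange (beyond web): d = 3.85 in → contributes +22.69 in⁴
  bottom flange (beyond web): d = -3.85 in → contributes +22.69 in⁴
Total I = 66.71 in⁴.
Radius of gyration: k = √(I/A) = √(66.71 / 7.06) = 3.074 in.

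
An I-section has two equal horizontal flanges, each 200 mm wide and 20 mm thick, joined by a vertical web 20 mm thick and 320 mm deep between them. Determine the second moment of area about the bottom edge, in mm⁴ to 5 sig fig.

Decompose the section into non-overlapping parts with the origin at the bottom-left of its bounding rectangle.
Bottom flange: 200 × 20, A = 4 000 mm², y = 10 mm, Ī = 133333.3 mm⁴.
Web: 20 × 320, A = 6 400 mm², y = 180 mm, Ī = 54 613 333 mm⁴.
Top flange: 200 × 20, A = 4 000 mm², y = 350 mm, Ī = 133333.3 mm⁴.
Transfer each piece to the bottom edge using Ī + A·d² with d = y − 0:
  bottom flange: d = 10 mm → contributes +533333.3 mm⁴
  web: d = 180 mm → contributes +261 973 333 mm⁴
  top flange: d = 350 mm → contributes +490 133 333 mm⁴
Total I = 752 640 000 mm⁴.

I_base ≈ 7.5264 × 10⁸ mm⁴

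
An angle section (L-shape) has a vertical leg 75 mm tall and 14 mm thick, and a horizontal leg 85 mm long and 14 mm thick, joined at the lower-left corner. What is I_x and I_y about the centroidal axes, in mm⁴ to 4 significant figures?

Decompose the section into non-overlapping parts with the origin at the bottom-left of its bounding rectangle.
Vertical leg: 14 × 75, A = 1 050 mm², y = 37.5 mm, Ī = 492 188 mm⁴.
Horizontal leg (remainder): 71 × 14, A = 994 mm², y = 7 mm, Ī = 16235.3 mm⁴.
Centroid: ȳ = ΣA·y / ΣA = 22.6678 mm.
Transfer each piece to the centroidal x-axis using Ī + A·d² with d = y − 22.6678:
  vertical leg: d = 14.8322 mm → contributes +723 181 mm⁴
  horizontal leg (remainder): d = -15.6678 mm → contributes +260 243 mm⁴
Total I = 983 424 mm⁴.
For the y-axis: x̄ = 27.6678 mm.
Repeating about the centroidal y-axis gives I_y = 1 357 014 mm⁴.

I_x ≈ 9.834 × 10⁵ mm⁴, I_y ≈ 1.357 × 10⁶ mm⁴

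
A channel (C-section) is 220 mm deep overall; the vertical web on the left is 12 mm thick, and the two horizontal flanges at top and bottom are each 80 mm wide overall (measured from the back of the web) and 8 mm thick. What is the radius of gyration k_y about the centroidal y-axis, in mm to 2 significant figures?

Decompose the section into non-overlapping parts with the origin at the bottom-left of its bounding rectangle.
Web: 12 × 220, A = 2 640 mm², x = 6 mm, Ī = 31 680 mm⁴.
Top flange (beyond web): 68 × 8, A = 544 mm², x = 46 mm, Ī = 209 621 mm⁴.
Bottom flange (beyond web): 68 × 8, A = 544 mm², x = 46 mm, Ī = 209 621 mm⁴.
Centroid: x̄ = ΣA·x / ΣA = 17.67 mm.
Transfer each piece to the centroidal y-axis using Ī + A·d² with d = x − 17.67:
  web: d = -11.67 mm → contributes +391 454 mm⁴
  top flange (beyond web): d = 28.33 mm → contributes +646 112 mm⁴
  bottom flange (beyond web): d = 28.33 mm → contributes +646 112 mm⁴
Total I = 1 683 678 mm⁴.
Radius of gyration: k = √(I/A) = √(1 683 678 / 3 728) = 21.25 mm.

k_y ≈ 21 mm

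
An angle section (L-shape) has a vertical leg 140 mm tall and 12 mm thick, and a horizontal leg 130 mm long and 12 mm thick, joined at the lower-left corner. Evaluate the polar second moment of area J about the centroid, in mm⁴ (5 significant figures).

J ≈ 1.0818 × 10⁷ mm⁴

Treat the section as a set of non-overlapping primitives; coordinates are from the bounding-box lower-left.
Vertical leg: 12 × 140, A = 1 680 mm², y = 70 mm, Ī = 2 744 000 mm⁴.
Horizontal leg (remainder): 118 × 12, A = 1 416 mm², y = 6 mm, Ī = 16 992 mm⁴.
Centroid: ȳ = ΣA·y / ΣA = 40.72868 mm.
Transfer each piece to the centroidal x-axis using Ī + A·d² with d = y − 40.72868:
  vertical leg: d = 29.27132 mm → contributes +4 183 441 mm⁴
  horizontal leg (remainder): d = -34.72868 mm → contributes +1 724 803 mm⁴
Total I = 5 908 244 mm⁴.
For the y-axis: x̄ = 35.72868 mm.
Repeating about the centroidal y-axis gives I_y = 4 909 564 mm⁴.
Polar second moment: J = I_x + I_y = 10 817 808 mm⁴.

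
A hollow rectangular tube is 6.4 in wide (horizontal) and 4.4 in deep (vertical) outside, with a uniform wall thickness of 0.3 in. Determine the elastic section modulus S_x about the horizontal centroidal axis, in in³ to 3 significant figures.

S_x ≈ 8.60 in³

Decompose the section into non-overlapping parts with the origin at the bottom-left of its bounding rectangle.
Outer rectangle: 6.4 × 4.4, A = 28.16 in², y = 2.2 in, Ī = 45.431 in⁴.
Inner void (subtracted): 5.8 × 3.8, A = 22.04 in², y = 2.2 in, Ī = 26.521 in⁴.
By symmetry the centroid is at mid-height, ȳ = 2.2 in.
All pieces are centred on the horizontal centroidal axis, so I = ΣĪ (holes subtracted) = 18.91 in⁴.
Extreme fibre distance c = 2.2 in; S = I/c = 8.5955 in³.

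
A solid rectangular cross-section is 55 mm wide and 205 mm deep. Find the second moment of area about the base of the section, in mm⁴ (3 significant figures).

I_base ≈ 1.58 × 10⁸ mm⁴

The section: 55 × 205, A = 11 275 mm², y = 102.5 mm, Ī = 39 485 990 mm⁴.
Transfer it to a horizontal axis along the bottom face using Ī + A·d² with d = y − 0:
  the section: d = 102.5 mm → contributes +157 943 958 mm⁴
Total I = 157 943 958 mm⁴.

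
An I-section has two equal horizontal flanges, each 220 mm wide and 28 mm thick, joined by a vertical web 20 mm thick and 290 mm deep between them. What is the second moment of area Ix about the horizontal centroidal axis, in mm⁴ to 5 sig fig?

Ix ≈ 3.5292 × 10⁸ mm⁴

Split into non-overlapping primitives; take the origin at the lower-left of the bounding box.
Bottom flange: 220 × 28, A = 6 160 mm², y = 14 mm, Ī = 402453.3 mm⁴.
Web: 20 × 290, A = 5 800 mm², y = 173 mm, Ī = 40 648 333 mm⁴.
Top flange: 220 × 28, A = 6 160 mm², y = 332 mm, Ī = 402453.3 mm⁴.
By symmetry the centroid is at mid-height, ȳ = 173 mm.
Transfer each piece to the horizontal centroidal axis using Ī + A·d² with d = y − 173:
  bottom flange: d = -159 mm → contributes +156 133 413 mm⁴
  web: d = 0 mm → contributes +40 648 333 mm⁴
  top flange: d = 159 mm → contributes +156 133 413 mm⁴
Total I = 352 915 160 mm⁴.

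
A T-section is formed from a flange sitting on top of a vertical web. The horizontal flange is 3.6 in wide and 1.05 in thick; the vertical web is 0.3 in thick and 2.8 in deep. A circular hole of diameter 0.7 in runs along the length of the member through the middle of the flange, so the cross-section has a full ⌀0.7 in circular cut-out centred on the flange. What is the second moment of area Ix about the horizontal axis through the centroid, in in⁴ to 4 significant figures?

Ix ≈ 3.380 in⁴

Decompose the section into non-overlapping parts with the origin at the bottom-left of its bounding rectangle.
Flange: 3.6 × 1.05, A = 3.78 in², y = 3.325 in, Ī = 0.347288 in⁴.
Web: 0.3 × 2.8, A = 0.84 in², y = 1.4 in, Ī = 0.5488 in⁴.
Hole (subtracted): ⌀0.7, A = 0.384845 in², y = 3.325 in, Ī = 0.0117859 in⁴.
Centroid: ȳ = ΣA·y / ΣA = 2.9432 in.
Transfer each piece to the horizontal axis through the centroid using Ī + A·d² with d = y − 2.9432:
  flange: d = 0.381804 in → contributes +0.898315 in⁴
  web: d = -1.5432 in → contributes +2.54922 in⁴
  hole: d = 0.381804 in → contributes −0.0678865 in⁴
Total I = 3.37965 in⁴.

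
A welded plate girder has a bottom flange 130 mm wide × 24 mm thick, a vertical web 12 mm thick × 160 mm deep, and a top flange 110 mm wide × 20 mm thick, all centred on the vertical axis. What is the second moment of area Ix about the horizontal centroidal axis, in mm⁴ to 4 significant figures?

Split into non-overlapping primitives; take the origin at the lower-left of the bounding box.
Bottom plate: 130 × 24, A = 3 120 mm², y = 12 mm, Ī = 149 760 mm⁴.
Web plate: 12 × 160, A = 1 920 mm², y = 104 mm, Ī = 4 096 000 mm⁴.
Top plate: 110 × 20, A = 2 200 mm², y = 194 mm, Ī = 73333.3 mm⁴.
Centroid: ȳ = ΣA·y / ΣA = 91.7017 mm.
Transfer each piece to the horizontal centroidal axis using Ī + A·d² with d = y − 91.7017:
  bottom plate: d = -79.7017 mm → contributes +19 969 105 mm⁴
  web plate: d = 12.2983 mm → contributes +4 386 399 mm⁴
  top plate: d = 102.298 mm → contributes +23 096 225 mm⁴
Total I = 47 451 729 mm⁴.

Ix ≈ 4.745 × 10⁷ mm⁴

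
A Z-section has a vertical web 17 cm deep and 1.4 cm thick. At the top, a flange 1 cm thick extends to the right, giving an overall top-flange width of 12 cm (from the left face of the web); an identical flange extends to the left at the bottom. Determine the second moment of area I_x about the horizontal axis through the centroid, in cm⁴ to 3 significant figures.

I_x ≈ 1930 cm⁴

Split into non-overlapping primitives; take the origin at the lower-left of the bounding box.
Web: 1.4 × 17, A = 23.8 cm², y = 8.5 cm, Ī = 573.18 cm⁴.
Top flange (beyond web): 10.6 × 1, A = 10.6 cm², y = 16.5 cm, Ī = 0.88333 cm⁴.
Bottom flange (beyond web): 10.6 × 1, A = 10.6 cm², y = 0.5 cm, Ī = 0.88333 cm⁴.
Centroid: ȳ = ΣA·y / ΣA = 8.5 cm.
Transfer each piece to the horizontal axis through the centroid using Ī + A·d² with d = y − 8.5:
  web: d = 0 cm → contributes +573.18 cm⁴
  top flange (beyond web): d = 8 cm → contributes +679.28 cm⁴
  bottom flange (beyond web): d = -8 cm → contributes +679.28 cm⁴
Total I = 1931.8 cm⁴.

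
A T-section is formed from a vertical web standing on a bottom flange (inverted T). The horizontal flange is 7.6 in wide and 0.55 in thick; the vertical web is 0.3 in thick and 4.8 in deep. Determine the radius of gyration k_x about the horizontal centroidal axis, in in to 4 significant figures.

Decompose the section into non-overlapping parts with the origin at the bottom-left of its bounding rectangle.
Flange: 7.6 × 0.55, A = 4.18 in², y = 0.275 in, Ī = 0.105371 in⁴.
Web: 0.3 × 4.8, A = 1.44 in², y = 2.95 in, Ī = 2.7648 in⁴.
Centroid: ȳ = ΣA·y / ΣA = 0.960409 in.
Transfer each piece to the horizontal centroidal axis using Ī + A·d² with d = y − 0.960409:
  flange: d = -0.685409 in → contributes +2.06908 in⁴
  web: d = 1.98959 in → contributes +8.465 in⁴
Total I = 10.5341 in⁴.
Radius of gyration: k = √(I/A) = √(10.5341 / 5.62) = 1.36908 in.

k_x ≈ 1.369 in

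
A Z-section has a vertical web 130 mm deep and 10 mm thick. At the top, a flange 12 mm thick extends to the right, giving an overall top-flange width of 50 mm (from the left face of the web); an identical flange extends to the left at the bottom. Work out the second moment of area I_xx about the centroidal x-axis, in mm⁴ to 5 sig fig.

Split into non-overlapping primitives; take the origin at the lower-left of the bounding box.
Web: 10 × 130, A = 1 300 mm², y = 65 mm, Ī = 1 830 833 mm⁴.
Top flange (beyond web): 40 × 12, A = 480 mm², y = 124 mm, Ī = 5 760 mm⁴.
Bottom flange (beyond web): 40 × 12, A = 480 mm², y = 6 mm, Ī = 5 760 mm⁴.
Centroid: ȳ = ΣA·y / ΣA = 65 mm.
Transfer each piece to the centroidal x-axis using Ī + A·d² with d = y − 65:
  web: d = 0 mm → contributes +1 830 833 mm⁴
  top flange (beyond web): d = 59 mm → contributes +1 676 640 mm⁴
  bottom flange (beyond web): d = -59 mm → contributes +1 676 640 mm⁴
Total I = 5 184 113 mm⁴.

I_xx ≈ 5.1841 × 10⁶ mm⁴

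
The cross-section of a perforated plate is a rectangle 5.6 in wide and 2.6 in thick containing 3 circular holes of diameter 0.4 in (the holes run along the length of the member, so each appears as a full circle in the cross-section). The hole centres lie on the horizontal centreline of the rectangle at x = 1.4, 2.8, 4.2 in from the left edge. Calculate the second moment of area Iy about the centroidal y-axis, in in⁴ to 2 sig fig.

Treat the section as a set of non-overlapping primitives; coordinates are from the bounding-box lower-left.
Plate: 5.6 × 2.6, A = 14.56 in², x = 2.8 in, Ī = 38.05 in⁴.
Hole 1 (subtracted): ⌀0.4, A = 0.1257 in², x = 1.4 in, Ī = 0.001257 in⁴.
Hole 2 (subtracted): ⌀0.4, A = 0.1257 in², x = 2.8 in, Ī = 0.001257 in⁴.
Hole 3 (subtracted): ⌀0.4, A = 0.1257 in², x = 4.2 in, Ī = 0.001257 in⁴.
By symmetry the centroid is at mid-width, x̄ = 2.8 in.
Transfer each piece to the centroidal y-axis using Ī + A·d² with d = x − 2.8:
  plate: d = 0 in → contributes +38.05 in⁴
  hole 1: d = -1.4 in → contributes −0.2476 in⁴
  hole 2: d = 0 in → contributes −0.001257 in⁴
  hole 3: d = 1.4 in → contributes −0.2476 in⁴
Total I = 37.55 in⁴.

Iy ≈ 38 in⁴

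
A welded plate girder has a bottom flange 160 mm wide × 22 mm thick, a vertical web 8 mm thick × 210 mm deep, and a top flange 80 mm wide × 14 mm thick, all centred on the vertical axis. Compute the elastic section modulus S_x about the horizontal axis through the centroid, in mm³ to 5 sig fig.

Split into non-overlapping primitives; take the origin at the lower-left of the bounding box.
Bottom plate: 160 × 22, A = 3 520 mm², y = 11 mm, Ī = 141973.3 mm⁴.
Web plate: 8 × 210, A = 1 680 mm², y = 127 mm, Ī = 6 174 000 mm⁴.
Top plate: 80 × 14, A = 1 120 mm², y = 239 mm, Ī = 18293.33 mm⁴.
Centroid: ȳ = ΣA·y / ΣA = 82.24051 mm.
Transfer each piece to the horizontal axis through the centroid using Ī + A·d² with d = y − 82.24051:
  bottom plate: d = -71.24051 mm → contributes +18 006 712 mm⁴
  web plate: d = 44.75949 mm → contributes +9 539 733 mm⁴
  top plate: d = 156.7595 mm → contributes +27 540 657 mm⁴
Total I = 55 087 101 mm⁴.
Extreme fibre distance c = 163.7595 mm; S = I/c = 336390.3 mm³.

S_x ≈ 3.3639 × 10⁵ mm³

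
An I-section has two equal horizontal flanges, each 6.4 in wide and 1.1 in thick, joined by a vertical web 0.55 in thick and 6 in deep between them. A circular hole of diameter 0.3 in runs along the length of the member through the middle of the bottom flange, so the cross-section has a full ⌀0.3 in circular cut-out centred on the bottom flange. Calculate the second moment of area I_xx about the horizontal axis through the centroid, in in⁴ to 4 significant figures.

I_xx ≈ 187.9 in⁴

Treat the section as a set of non-overlapping primitives; coordinates are from the bounding-box lower-left.
Bottom flange: 6.4 × 1.1, A = 7.04 in², y = 0.55 in, Ī = 0.709867 in⁴.
Web: 0.55 × 6, A = 3.3 in², y = 4.1 in, Ī = 9.9 in⁴.
Top flange: 6.4 × 1.1, A = 7.04 in², y = 7.65 in, Ī = 0.709867 in⁴.
Hole (subtracted): ⌀0.3, A = 0.0706858 in², y = 0.55 in, Ī = 0.000397608 in⁴.
Centroid: ȳ = ΣA·y / ΣA = 4.1145 in.
Transfer each piece to the horizontal axis through the centroid using Ī + A·d² with d = y − 4.1145:
  bottom flange: d = -3.5645 in → contributes +90.1576 in⁴
  web: d = -0.0144971 in → contributes +9.90069 in⁴
  top flange: d = 3.5355 in → contributes +88.7083 in⁴
  hole: d = -3.5645 in → contributes −0.898506 in⁴
Total I = 187.868 in⁴.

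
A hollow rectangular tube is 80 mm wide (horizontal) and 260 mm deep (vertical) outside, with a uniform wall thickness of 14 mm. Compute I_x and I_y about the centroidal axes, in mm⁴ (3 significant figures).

Decompose the section into non-overlapping parts with the origin at the bottom-left of its bounding rectangle.
Outer rectangle: 80 × 260, A = 20 800 mm², y = 130 mm, Ī = 117 173 333 mm⁴.
Inner void (subtracted): 52 × 232, A = 12 064 mm², y = 130 mm, Ī = 54 111 061 mm⁴.
By symmetry the centroid is at mid-height, ȳ = 130 mm.
All pieces are centred on the centroidal x-axis, so I = ΣĪ (holes subtracted) = 63 062 272 mm⁴.
Repeating about the centroidal y-axis gives I_y = 8 374 912 mm⁴.

I_x ≈ 6.31 × 10⁷ mm⁴, I_y ≈ 8.37 × 10⁶ mm⁴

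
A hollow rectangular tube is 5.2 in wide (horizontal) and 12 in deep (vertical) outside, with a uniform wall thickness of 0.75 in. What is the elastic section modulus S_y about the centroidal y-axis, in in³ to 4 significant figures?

S_y ≈ 37.03 in³

Treat the section as a set of non-overlapping primitives; coordinates are from the bounding-box lower-left.
Outer rectangle: 5.2 × 12, A = 62.4 in², x = 2.6 in, Ī = 140.608 in⁴.
Inner void (subtracted): 3.7 × 10.5, A = 38.85 in², x = 2.6 in, Ī = 44.3214 in⁴.
By symmetry the centroid is at mid-width, x̄ = 2.6 in.
All pieces are centred on the centroidal y-axis, so I = ΣĪ (holes subtracted) = 96.2866 in⁴.
Extreme fibre distance c = 2.6 in; S = I/c = 37.0333 in³.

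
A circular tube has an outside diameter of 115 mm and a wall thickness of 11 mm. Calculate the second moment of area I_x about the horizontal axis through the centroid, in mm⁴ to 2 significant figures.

I_x ≈ 4.9 × 10⁶ mm⁴

Split into non-overlapping primitives; take the origin at the lower-left of the bounding box.
Outer circle: ⌀115, A = 10 387 mm², y = 57.5 mm, Ī = 8 585 414 mm⁴.
Bore (subtracted): ⌀93, A = 6 793 mm², y = 57.5 mm, Ī = 3 671 992 mm⁴.
By symmetry the centroid is at mid-height, ȳ = 57.5 mm.
All pieces are centred on the horizontal axis through the centroid, so I = ΣĪ (holes subtracted) = 4 913 423 mm⁴.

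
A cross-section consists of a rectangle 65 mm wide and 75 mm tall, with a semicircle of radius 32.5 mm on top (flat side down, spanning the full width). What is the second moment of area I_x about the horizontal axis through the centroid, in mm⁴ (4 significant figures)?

I_x ≈ 5.664 × 10⁶ mm⁴

Split into non-overlapping primitives; take the origin at the lower-left of the bounding box.
Rectangular body: 65 × 75, A = 4 875 mm², y = 37.5 mm, Ī = 2 285 156 mm⁴.
Semicircular cap: semicircle r = 32.5, A = 1659.15 mm², y = 88.7934 mm, Ī = 122 452 mm⁴.
Centroid: ȳ = ΣA·y / ΣA = 50.5244 mm.
Transfer each piece to the horizontal axis through the centroid using Ī + A·d² with d = y − 50.5244:
  rectangular body: d = -13.0244 mm → contributes +3 112 132 mm⁴
  semicircular cap: d = 38.269 mm → contributes +2 552 308 mm⁴
Total I = 5 664 440 mm⁴.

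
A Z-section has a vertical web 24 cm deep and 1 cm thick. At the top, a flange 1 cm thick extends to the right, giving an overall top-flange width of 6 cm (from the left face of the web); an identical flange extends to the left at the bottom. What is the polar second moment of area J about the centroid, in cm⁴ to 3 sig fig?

Split into non-overlapping primitives; take the origin at the lower-left of the bounding box.
Web: 1 × 24, A = 24 cm², y = 12 cm, Ī = 1 152 cm⁴.
Top flange (beyond web): 5 × 1, A = 5 cm², y = 23.5 cm, Ī = 0.41667 cm⁴.
Bottom flange (beyond web): 5 × 1, A = 5 cm², y = 0.5 cm, Ī = 0.41667 cm⁴.
Centroid: ȳ = ΣA·y / ΣA = 12 cm.
Transfer each piece to the centroidal x-axis using Ī + A·d² with d = y − 12:
  web: d = 0 cm → contributes +1 152 cm⁴
  top flange (beyond web): d = 11.5 cm → contributes +661.67 cm⁴
  bottom flange (beyond web): d = -11.5 cm → contributes +661.67 cm⁴
Total I = 2475.3 cm⁴.
For the y-axis: x̄ = 5.5 cm.
Repeating about the centroidal y-axis gives I_y = 112.83 cm⁴.
Polar second moment: J = I_x + I_y = 2588.2 cm⁴.

J ≈ 2590 cm⁴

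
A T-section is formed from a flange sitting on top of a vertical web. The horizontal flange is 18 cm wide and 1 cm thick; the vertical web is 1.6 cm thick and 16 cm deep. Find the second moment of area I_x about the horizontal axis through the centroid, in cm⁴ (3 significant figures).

Treat the section as a set of non-overlapping primitives; coordinates are from the bounding-box lower-left.
Flange: 18 × 1, A = 18 cm², y = 16.5 cm, Ī = 1.5 cm⁴.
Web: 1.6 × 16, A = 25.6 cm², y = 8 cm, Ī = 546.13 cm⁴.
Centroid: ȳ = ΣA·y / ΣA = 11.509 cm.
Transfer each piece to the horizontal axis through the centroid using Ī + A·d² with d = y − 11.509:
  flange: d = 4.9908 cm → contributes +449.85 cm⁴
  web: d = -3.5092 cm → contributes +861.38 cm⁴
Total I = 1311.2 cm⁴.

I_x ≈ 1310 cm⁴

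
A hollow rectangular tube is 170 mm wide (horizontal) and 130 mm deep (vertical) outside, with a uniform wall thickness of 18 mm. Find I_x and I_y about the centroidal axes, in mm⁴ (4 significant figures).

I_x ≈ 2.185 × 10⁷ mm⁴, I_y ≈ 3.438 × 10⁷ mm⁴

Decompose the section into non-overlapping parts with the origin at the bottom-left of its bounding rectangle.
Outer rectangle: 170 × 130, A = 22 100 mm², y = 65 mm, Ī = 31 124 167 mm⁴.
Inner void (subtracted): 134 × 94, A = 12 596 mm², y = 65 mm, Ī = 9 274 855 mm⁴.
By symmetry the centroid is at mid-height, ȳ = 65 mm.
All pieces are centred on the centroidal x-axis, so I = ΣĪ (holes subtracted) = 21 849 312 mm⁴.
Repeating about the centroidal y-axis gives I_y = 34 376 352 mm⁴.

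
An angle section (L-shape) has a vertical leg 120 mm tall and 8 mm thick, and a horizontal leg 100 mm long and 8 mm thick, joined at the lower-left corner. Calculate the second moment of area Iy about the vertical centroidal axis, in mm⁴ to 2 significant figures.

Iy ≈ 1.6 × 10⁶ mm⁴

Break the section into simple shapes (no overlaps), measuring from the bottom-left corner of the bounding box.
Vertical leg: 8 × 120, A = 960 mm², x = 4 mm, Ī = 5 120 mm⁴.
Horizontal leg (remainder): 92 × 8, A = 736 mm², x = 54 mm, Ī = 519 125 mm⁴.
Centroid: x̄ = ΣA·x / ΣA = 25.7 mm.
Transfer each piece to the vertical centroidal axis using Ī + A·d² with d = x − 25.7:
  vertical leg: d = -21.7 mm → contributes +457 096 mm⁴
  horizontal leg (remainder): d = 28.3 mm → contributes +1 108 659 mm⁴
Total I = 1 565 755 mm⁴.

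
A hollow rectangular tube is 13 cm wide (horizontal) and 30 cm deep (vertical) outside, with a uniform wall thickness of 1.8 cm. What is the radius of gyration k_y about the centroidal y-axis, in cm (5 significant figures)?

k_y ≈ 5.0834 cm

Decompose the section into non-overlapping parts with the origin at the bottom-left of its bounding rectangle.
Outer rectangle: 13 × 30, A = 390 cm², x = 6.5 cm, Ī = 5492.5 cm⁴.
Inner void (subtracted): 9.4 × 26.4, A = 248.16 cm², x = 6.5 cm, Ī = 1827.285 cm⁴.
By symmetry the centroid is at mid-width, x̄ = 6.5 cm.
All pieces are centred on the centroidal y-axis, so I = ΣĪ (holes subtracted) = 3665.215 cm⁴.
Radius of gyration: k = √(I/A) = √(3665.215 / 141.84) = 5.083354 cm.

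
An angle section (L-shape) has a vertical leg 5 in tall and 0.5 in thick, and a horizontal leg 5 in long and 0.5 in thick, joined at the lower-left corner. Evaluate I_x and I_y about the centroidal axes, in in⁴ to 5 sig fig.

Break the section into simple shapes (no overlaps), measuring from the bottom-left corner of the bounding box.
Vertical leg: 0.5 × 5, A = 2.5 in², y = 2.5 in, Ī = 5.208333 in⁴.
Horizontal leg (remainder): 4.5 × 0.5, A = 2.25 in², y = 0.25 in, Ī = 0.046875 in⁴.
Centroid: ȳ = ΣA·y / ΣA = 1.434211 in.
Transfer each piece to the centroidal x-axis using Ī + A·d² with d = y − 1.434211:
  vertical leg: d = 1.065789 in → contributes +8.048101 in⁴
  horizontal leg (remainder): d = -1.184211 in → contributes +3.202173 in⁴
Total I = 11.25027 in⁴.
For the y-axis: x̄ = 1.434211 in.
Repeating about the centroidal y-axis gives I_y = 11.25027 in⁴.

I_x ≈ 11.250 in⁴, I_y ≈ 11.250 in⁴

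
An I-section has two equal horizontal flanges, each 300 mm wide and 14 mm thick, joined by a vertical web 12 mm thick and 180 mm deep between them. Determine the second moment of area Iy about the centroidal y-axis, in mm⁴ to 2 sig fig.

Decompose the section into non-overlapping parts with the origin at the bottom-left of its bounding rectangle.
Bottom flange: 300 × 14, A = 4 200 mm², x = 150 mm, Ī = 31 500 000 mm⁴.
Web: 12 × 180, A = 2 160 mm², x = 150 mm, Ī = 25 920 mm⁴.
Top flange: 300 × 14, A = 4 200 mm², x = 150 mm, Ī = 31 500 000 mm⁴.
By symmetry the centroid is at mid-width, x̄ = 150 mm.
All pieces are centred on the centroidal y-axis, so I = ΣĪ = 63 025 920 mm⁴.

Iy ≈ 6.3 × 10⁷ mm⁴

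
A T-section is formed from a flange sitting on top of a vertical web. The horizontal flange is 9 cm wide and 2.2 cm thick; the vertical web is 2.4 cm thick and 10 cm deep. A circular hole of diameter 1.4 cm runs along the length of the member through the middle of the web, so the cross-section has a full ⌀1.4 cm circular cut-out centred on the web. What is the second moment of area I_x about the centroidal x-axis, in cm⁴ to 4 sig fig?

Decompose the section into non-overlapping parts with the origin at the bottom-left of its bounding rectangle.
Flange: 9 × 2.2, A = 19.8 cm², y = 11.1 cm, Ī = 7.986 cm⁴.
Web: 2.4 × 10, A = 24 cm², y = 5 cm, Ī = 200 cm⁴.
Hole (subtracted): ⌀1.4, A = 1.53938 cm², y = 5 cm, Ī = 0.188574 cm⁴.
Centroid: ȳ = ΣA·y / ΣA = 7.85798 cm.
Transfer each piece to the centroidal x-axis using Ī + A·d² with d = y − 7.85798:
  flange: d = 3.24202 cm → contributes +216.098 cm⁴
  web: d = -2.85798 cm → contributes +396.033 cm⁴
  hole: d = -2.85798 cm → contributes −12.7623 cm⁴
Total I = 599.369 cm⁴.

I_x ≈ 599.4 cm⁴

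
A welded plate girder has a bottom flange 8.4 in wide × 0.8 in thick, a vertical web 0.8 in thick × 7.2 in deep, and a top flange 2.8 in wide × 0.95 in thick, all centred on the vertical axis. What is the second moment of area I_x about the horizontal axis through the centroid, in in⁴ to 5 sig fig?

Split into non-overlapping primitives; take the origin at the lower-left of the bounding box.
Bottom plate: 8.4 × 0.8, A = 6.72 in², y = 0.4 in, Ī = 0.3584 in⁴.
Web plate: 0.8 × 7.2, A = 5.76 in², y = 4.4 in, Ī = 24.8832 in⁴.
Top plate: 2.8 × 0.95, A = 2.66 in², y = 8.475 in, Ī = 0.2000542 in⁴.
Centroid: ȳ = ΣA·y / ΣA = 3.340522 in.
Transfer each piece to the horizontal axis through the centroid using Ī + A·d² with d = y − 3.340522:
  bottom plate: d = -2.940522 in → contributes +58.46401 in⁴
  web plate: d = 1.059478 in → contributes +31.34877 in⁴
  top plate: d = 5.134478 in → contributes +70.32528 in⁴
Total I = 160.1381 in⁴.

I_x ≈ 160.14 in⁴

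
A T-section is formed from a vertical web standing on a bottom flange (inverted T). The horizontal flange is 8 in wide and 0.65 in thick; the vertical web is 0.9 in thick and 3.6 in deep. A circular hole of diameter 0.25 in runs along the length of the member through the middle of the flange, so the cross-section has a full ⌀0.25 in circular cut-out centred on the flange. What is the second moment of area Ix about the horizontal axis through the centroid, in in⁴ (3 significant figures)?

Ix ≈ 12.7 in⁴

Treat the section as a set of non-overlapping primitives; coordinates are from the bounding-box lower-left.
Flange: 8 × 0.65, A = 5.2 in², y = 0.325 in, Ī = 0.18308 in⁴.
Web: 0.9 × 3.6, A = 3.24 in², y = 2.45 in, Ī = 3.4992 in⁴.
Hole (subtracted): ⌀0.25, A = 0.049087 in², y = 0.325 in, Ī = 0.00019175 in⁴.
Centroid: ȳ = ΣA·y / ΣA = 1.1455 in.
Transfer each piece to the horizontal axis through the centroid using Ī + A·d² with d = y − 1.1455:
  flange: d = -0.82053 in → contributes +3.6841 in⁴
  web: d = 1.3045 in → contributes +9.0125 in⁴
  hole: d = -0.82053 in → contributes −0.033241 in⁴
Total I = 12.663 in⁴.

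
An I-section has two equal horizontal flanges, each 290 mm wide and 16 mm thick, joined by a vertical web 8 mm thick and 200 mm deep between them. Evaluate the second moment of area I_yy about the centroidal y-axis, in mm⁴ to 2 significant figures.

I_yy ≈ 6.5 × 10⁷ mm⁴

Treat the section as a set of non-overlapping primitives; coordinates are from the bounding-box lower-left.
Bottom flange: 290 × 16, A = 4 640 mm², x = 145 mm, Ī = 32 518 667 mm⁴.
Web: 8 × 200, A = 1 600 mm², x = 145 mm, Ī = 8 533 mm⁴.
Top flange: 290 × 16, A = 4 640 mm², x = 145 mm, Ī = 32 518 667 mm⁴.
By symmetry the centroid is at mid-width, x̄ = 145 mm.
All pieces are centred on the centroidal y-axis, so I = ΣĪ = 65 045 867 mm⁴.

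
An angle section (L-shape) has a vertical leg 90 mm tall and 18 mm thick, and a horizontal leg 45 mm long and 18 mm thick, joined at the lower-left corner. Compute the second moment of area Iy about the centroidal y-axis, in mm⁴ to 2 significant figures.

Break the section into simple shapes (no overlaps), measuring from the bottom-left corner of the bounding box.
Vertical leg: 18 × 90, A = 1 620 mm², x = 9 mm, Ī = 43 740 mm⁴.
Horizontal leg (remainder): 27 × 18, A = 486 mm², x = 31.5 mm, Ī = 29 525 mm⁴.
Centroid: x̄ = ΣA·x / ΣA = 14.19 mm.
Transfer each piece to the centroidal y-axis using Ī + A·d² with d = x − 14.19:
  vertical leg: d = -5.192 mm → contributes +87 415 mm⁴
  horizontal leg (remainder): d = 17.31 mm → contributes +175 109 mm⁴
Total I = 262 524 mm⁴.

Iy ≈ 2.6 × 10⁵ mm⁴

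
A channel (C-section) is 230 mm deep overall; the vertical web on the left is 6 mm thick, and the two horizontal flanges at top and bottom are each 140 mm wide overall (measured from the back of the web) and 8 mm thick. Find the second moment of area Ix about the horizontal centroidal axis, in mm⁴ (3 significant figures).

Ix ≈ 3.25 × 10⁷ mm⁴

Split into non-overlapping primitives; take the origin at the lower-left of the bounding box.
Web: 6 × 230, A = 1 380 mm², y = 115 mm, Ī = 6 083 500 mm⁴.
Top flange (beyond web): 134 × 8, A = 1 072 mm², y = 226 mm, Ī = 5717.3 mm⁴.
Bottom flange (beyond web): 134 × 8, A = 1 072 mm², y = 4 mm, Ī = 5717.3 mm⁴.
By symmetry the centroid is at mid-height, ȳ = 115 mm.
Transfer each piece to the horizontal centroidal axis using Ī + A·d² with d = y − 115:
  web: d = 0 mm → contributes +6 083 500 mm⁴
  top flange (beyond web): d = 111 mm → contributes +13 213 829 mm⁴
  bottom flange (beyond web): d = -111 mm → contributes +13 213 829 mm⁴
Total I = 32 511 159 mm⁴.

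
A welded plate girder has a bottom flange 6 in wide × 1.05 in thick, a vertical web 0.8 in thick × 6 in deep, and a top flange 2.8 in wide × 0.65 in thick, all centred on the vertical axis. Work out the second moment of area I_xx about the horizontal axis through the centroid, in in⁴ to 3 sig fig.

Break the section into simple shapes (no overlaps), measuring from the bottom-left corner of the bounding box.
Bottom plate: 6 × 1.05, A = 6.3 in², y = 0.525 in, Ī = 0.57881 in⁴.
Web plate: 0.8 × 6, A = 4.8 in², y = 4.05 in, Ī = 14.4 in⁴.
Top plate: 2.8 × 0.65, A = 1.82 in², y = 7.375 in, Ī = 0.064079 in⁴.
Centroid: ȳ = ΣA·y / ΣA = 2.7995 in.
Transfer each piece to the horizontal axis through the centroid using Ī + A·d² with d = y − 2.7995:
  bottom plate: d = -2.2745 in → contributes +33.172 in⁴
  web plate: d = 1.2505 in → contributes +21.906 in⁴
  top plate: d = 4.5755 in → contributes +38.166 in⁴
Total I = 93.243 in⁴.

I_xx ≈ 93.2 in⁴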